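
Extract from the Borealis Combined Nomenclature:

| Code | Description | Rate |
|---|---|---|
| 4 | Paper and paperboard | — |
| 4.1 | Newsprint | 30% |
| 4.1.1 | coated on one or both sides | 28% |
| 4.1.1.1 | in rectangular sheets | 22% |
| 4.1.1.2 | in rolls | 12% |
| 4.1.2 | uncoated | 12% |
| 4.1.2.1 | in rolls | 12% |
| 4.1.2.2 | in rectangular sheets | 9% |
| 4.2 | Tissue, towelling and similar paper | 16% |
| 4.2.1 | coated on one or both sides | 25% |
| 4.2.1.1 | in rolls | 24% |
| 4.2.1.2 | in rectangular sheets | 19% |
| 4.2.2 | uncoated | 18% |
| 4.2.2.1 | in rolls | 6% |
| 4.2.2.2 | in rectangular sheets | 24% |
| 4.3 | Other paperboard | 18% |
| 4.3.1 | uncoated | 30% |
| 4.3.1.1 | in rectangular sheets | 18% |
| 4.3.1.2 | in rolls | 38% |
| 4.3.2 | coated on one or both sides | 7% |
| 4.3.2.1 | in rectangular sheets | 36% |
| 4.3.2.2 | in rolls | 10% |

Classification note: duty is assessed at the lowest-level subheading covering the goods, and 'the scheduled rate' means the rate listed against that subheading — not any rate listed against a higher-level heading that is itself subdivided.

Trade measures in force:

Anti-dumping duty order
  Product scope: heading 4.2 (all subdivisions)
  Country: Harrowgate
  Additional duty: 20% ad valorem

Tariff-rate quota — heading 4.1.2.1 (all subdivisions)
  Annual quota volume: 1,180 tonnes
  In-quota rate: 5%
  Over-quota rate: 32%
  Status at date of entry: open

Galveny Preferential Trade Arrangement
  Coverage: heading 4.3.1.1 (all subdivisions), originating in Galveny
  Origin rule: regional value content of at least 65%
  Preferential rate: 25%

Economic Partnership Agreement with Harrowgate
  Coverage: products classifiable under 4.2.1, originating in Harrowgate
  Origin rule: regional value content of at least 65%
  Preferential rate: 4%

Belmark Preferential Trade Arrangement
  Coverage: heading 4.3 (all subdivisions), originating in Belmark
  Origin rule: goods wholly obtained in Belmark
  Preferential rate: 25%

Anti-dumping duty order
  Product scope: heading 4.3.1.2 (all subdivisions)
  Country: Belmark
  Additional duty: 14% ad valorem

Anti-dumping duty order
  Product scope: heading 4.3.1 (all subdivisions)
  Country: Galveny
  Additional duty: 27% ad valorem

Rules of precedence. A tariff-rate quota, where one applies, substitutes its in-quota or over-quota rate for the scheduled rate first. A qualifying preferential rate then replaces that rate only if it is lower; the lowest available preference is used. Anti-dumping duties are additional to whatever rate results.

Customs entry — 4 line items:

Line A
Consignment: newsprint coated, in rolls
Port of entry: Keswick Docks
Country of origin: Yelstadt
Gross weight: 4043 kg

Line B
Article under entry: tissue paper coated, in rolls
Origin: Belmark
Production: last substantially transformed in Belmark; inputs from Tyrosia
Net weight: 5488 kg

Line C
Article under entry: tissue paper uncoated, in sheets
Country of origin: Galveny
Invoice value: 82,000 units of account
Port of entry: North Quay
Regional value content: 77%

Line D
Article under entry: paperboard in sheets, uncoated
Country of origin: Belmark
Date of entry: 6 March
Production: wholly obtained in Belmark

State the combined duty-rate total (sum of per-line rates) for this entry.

78%

Line A: newsprint → 4.1; coated → 4.1.1; in rolls → 4.1.1.2. Scheduled 12%. No special measure applies. → 12%.
Line B: tissue paper → 4.2; coated → 4.2.1; in rolls → 4.2.1.1. Scheduled 24%. Belmark agreement on 4.3: 4.2.1.1 not covered. → 24%.
Line C: tissue paper → 4.2; uncoated → 4.2.2; in sheets → 4.2.2.2. Scheduled 24%. Galveny agreement on 4.3.1.1: 4.2.2.2 not covered. → 24%.
Line D: paperboard → 4.3; uncoated → 4.3.1; in sheets → 4.3.1.1. Scheduled 18%. Belmark agreement on 4.3: wholly obtained → 25% available; preference 25% not lower than 18% → no reduction. → 18%.
Sum: 12% + 24% + 24% + 18% = 78%.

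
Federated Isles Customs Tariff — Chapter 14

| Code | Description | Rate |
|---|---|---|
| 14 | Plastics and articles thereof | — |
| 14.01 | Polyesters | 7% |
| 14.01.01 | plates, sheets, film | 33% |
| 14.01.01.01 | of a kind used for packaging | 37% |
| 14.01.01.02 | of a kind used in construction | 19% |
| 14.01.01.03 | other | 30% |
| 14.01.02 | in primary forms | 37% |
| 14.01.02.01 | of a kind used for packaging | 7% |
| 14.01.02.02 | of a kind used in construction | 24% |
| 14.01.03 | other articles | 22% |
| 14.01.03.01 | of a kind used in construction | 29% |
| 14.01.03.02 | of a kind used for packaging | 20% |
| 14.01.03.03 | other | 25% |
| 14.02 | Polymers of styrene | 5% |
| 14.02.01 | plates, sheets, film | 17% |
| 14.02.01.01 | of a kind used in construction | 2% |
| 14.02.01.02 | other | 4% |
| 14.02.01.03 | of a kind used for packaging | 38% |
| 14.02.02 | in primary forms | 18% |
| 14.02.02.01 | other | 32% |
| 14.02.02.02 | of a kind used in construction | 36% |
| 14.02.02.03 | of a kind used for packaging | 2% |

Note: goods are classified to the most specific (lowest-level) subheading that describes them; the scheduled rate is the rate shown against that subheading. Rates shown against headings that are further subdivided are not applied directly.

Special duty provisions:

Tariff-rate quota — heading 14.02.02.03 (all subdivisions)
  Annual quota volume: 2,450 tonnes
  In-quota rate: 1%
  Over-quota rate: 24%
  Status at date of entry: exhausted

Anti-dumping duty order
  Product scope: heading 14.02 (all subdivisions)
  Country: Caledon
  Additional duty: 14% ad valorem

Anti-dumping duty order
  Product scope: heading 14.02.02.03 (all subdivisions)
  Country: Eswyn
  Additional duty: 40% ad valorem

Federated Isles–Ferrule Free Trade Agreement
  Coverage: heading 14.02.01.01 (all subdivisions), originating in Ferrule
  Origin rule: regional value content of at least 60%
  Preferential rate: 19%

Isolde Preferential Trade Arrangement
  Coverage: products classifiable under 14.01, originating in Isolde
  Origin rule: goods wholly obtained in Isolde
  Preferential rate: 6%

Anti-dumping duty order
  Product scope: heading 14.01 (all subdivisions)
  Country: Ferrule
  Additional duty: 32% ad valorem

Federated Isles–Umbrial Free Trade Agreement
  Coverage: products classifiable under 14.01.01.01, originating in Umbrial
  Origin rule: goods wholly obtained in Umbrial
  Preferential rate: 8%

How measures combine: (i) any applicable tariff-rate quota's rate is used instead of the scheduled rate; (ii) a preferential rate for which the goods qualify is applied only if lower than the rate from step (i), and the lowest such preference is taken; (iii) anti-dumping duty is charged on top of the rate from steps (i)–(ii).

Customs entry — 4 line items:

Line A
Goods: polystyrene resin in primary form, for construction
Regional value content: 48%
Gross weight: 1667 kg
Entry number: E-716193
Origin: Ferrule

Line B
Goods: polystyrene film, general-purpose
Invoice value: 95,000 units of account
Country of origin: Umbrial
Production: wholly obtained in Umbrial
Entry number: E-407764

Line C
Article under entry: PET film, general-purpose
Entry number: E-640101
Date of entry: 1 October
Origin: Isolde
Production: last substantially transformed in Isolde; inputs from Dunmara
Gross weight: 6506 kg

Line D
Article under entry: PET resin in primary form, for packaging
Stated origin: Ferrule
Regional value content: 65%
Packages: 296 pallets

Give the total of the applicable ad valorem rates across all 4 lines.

109%

Line A: polystyrene → 14.02; resin in primary form → 14.02.02; for construction → 14.02.02.02. Scheduled 36%. Ferrule agreement on 14.02.01.01: 14.02.02.02 not covered. → 36%.
Line B: polystyrene → 14.02; film → 14.02.01; general-purpose → 14.02.01.02. Scheduled 4%. Umbrial agreement on 14.01.01.01: 14.02.01.02 not covered. → 4%.
Line C: PET → 14.01; film → 14.01.01; general-purpose → 14.01.01.03. Scheduled 30%. Isolde agreement on 14.01: not wholly obtained. → 30%.
Line D: PET → 14.01; resin in primary form → 14.01.02; for packaging → 14.01.02.01. Scheduled 7%. Ferrule agreement on 14.02.01.01: 14.01.02.01 not covered; anti-dumping (Ferrule, 14.01): +32%; total 7% + 32% = 39%. → 39%.
Sum: 36% + 4% + 30% + 39% = 109%.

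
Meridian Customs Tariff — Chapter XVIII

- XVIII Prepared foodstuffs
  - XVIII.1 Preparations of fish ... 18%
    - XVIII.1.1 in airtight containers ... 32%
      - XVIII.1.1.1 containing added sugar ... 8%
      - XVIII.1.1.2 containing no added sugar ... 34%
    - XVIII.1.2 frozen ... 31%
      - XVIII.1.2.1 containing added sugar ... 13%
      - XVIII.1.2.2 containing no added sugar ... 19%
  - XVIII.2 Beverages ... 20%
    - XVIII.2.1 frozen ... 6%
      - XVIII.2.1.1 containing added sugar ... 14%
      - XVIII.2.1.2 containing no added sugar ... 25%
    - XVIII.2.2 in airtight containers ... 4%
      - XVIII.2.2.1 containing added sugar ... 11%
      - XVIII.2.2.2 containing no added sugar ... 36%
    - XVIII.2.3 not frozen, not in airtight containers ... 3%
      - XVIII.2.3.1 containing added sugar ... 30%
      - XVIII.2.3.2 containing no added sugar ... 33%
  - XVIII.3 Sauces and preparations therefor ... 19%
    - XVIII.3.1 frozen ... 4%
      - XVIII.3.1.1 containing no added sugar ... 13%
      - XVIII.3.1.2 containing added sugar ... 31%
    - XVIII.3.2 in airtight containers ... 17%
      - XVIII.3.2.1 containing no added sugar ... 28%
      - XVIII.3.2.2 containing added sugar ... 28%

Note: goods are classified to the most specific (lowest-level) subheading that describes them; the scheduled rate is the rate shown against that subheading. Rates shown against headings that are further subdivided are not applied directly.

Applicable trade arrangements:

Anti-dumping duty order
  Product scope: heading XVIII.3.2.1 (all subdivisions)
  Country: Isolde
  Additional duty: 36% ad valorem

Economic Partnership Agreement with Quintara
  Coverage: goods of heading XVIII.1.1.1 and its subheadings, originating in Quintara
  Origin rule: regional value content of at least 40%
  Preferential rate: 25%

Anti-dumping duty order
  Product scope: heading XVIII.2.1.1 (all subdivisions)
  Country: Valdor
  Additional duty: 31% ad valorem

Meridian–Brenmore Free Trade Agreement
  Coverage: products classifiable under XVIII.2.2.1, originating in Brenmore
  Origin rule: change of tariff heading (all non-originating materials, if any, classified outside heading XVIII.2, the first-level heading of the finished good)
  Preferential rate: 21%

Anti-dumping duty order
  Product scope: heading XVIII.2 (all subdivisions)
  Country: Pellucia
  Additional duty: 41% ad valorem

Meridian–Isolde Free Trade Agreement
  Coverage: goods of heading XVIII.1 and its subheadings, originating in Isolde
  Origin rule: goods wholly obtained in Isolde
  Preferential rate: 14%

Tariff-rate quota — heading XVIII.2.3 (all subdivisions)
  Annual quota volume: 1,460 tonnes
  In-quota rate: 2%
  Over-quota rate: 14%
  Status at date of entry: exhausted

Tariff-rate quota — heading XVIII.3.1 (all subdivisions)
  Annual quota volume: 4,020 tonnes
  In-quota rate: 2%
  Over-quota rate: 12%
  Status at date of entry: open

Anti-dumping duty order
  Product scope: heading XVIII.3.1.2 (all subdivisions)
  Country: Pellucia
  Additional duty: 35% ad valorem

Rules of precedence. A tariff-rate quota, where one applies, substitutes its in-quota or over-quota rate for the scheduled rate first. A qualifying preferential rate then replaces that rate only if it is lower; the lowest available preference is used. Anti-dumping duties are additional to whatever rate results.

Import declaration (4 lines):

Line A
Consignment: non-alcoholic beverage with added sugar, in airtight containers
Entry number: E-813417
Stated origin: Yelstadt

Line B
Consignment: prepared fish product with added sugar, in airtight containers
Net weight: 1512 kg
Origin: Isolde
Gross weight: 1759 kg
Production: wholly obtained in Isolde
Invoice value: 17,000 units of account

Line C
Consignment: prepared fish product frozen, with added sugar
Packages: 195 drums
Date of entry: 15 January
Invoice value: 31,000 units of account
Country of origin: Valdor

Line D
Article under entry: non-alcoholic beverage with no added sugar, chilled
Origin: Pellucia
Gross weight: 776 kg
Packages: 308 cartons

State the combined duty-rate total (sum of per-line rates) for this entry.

87%

Line A: non-alcoholic beverage → XVIII.2; in airtight containers → XVIII.2.2; with added sugar → XVIII.2.2.1. Scheduled 11%. No special measure applies. → 11%.
Line B: prepared fish product → XVIII.1; in airtight containers → XVIII.1.1; with added sugar → XVIII.1.1.1. Scheduled 8%. Isolde agreement on XVIII.1: wholly obtained → 14% available; preference 14% not lower than 8% → no reduction. → 8%.
Line C: prepared fish product → XVIII.1; frozen → XVIII.1.2; with added sugar → XVIII.1.2.1. Scheduled 13%. No special measure applies. → 13%.
Line D: non-alcoholic beverage → XVIII.2; chilled → XVIII.2.3; with no added sugar → XVIII.2.3.2. Scheduled 33%. quota on XVIII.2.3 exhausted → over-quota 14%; anti-dumping (Pellucia, XVIII.2): +41%; total 14% + 41% = 55%. → 55%.
Sum: 11% + 8% + 13% + 55% = 87%.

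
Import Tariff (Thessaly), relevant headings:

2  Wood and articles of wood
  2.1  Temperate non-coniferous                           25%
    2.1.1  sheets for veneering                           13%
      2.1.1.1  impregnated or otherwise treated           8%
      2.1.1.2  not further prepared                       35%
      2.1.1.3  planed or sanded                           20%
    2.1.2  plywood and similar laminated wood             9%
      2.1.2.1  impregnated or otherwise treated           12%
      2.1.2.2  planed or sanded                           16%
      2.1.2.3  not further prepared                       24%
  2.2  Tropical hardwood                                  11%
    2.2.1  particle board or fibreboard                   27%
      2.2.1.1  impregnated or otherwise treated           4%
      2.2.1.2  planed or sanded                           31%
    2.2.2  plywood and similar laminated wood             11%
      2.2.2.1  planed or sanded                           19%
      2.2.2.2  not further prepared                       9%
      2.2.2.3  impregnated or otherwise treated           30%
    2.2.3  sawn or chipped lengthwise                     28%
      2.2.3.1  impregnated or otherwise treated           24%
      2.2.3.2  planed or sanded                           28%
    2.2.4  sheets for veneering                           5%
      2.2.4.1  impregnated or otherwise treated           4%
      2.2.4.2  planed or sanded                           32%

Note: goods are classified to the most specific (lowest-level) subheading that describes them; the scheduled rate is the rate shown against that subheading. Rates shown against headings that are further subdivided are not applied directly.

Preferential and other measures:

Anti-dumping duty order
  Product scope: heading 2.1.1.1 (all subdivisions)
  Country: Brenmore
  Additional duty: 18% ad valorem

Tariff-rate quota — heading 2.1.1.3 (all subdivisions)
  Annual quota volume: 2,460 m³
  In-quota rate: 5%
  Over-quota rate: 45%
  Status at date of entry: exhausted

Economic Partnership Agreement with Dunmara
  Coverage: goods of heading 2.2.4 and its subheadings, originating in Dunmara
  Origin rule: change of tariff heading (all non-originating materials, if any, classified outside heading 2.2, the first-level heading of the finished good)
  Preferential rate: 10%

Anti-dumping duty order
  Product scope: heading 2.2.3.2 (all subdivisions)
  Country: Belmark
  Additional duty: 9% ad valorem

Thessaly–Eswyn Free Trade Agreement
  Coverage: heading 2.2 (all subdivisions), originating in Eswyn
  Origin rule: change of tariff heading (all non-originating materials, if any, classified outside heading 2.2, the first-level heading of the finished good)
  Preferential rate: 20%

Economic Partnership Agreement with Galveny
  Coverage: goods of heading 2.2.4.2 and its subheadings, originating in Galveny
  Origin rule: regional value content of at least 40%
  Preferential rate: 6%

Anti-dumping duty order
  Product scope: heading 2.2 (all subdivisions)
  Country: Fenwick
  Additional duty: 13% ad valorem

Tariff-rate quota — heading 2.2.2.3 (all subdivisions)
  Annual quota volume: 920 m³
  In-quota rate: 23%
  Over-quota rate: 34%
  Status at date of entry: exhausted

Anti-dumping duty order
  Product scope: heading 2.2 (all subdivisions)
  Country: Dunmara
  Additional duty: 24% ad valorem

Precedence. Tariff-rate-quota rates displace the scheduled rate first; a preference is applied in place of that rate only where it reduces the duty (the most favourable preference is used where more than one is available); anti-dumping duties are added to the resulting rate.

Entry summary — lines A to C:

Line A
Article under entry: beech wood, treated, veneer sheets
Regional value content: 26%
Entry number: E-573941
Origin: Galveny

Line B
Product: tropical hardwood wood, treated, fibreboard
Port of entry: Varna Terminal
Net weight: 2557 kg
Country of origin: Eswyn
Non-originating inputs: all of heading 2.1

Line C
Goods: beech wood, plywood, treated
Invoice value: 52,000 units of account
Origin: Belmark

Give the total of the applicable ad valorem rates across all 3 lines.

24%

Line A: beech → 2.1; veneer sheets → 2.1.1; treated → 2.1.1.1. Scheduled 8%. Galveny agreement on 2.2.4.2: 2.1.1.1 not covered. → 8%.
Line B: tropical hardwood → 2.2; fibreboard → 2.2.1; treated → 2.2.1.1. Scheduled 4%. Eswyn agreement on 2.2: CTH met → 20% available; preference 20% not lower than 4% → no reduction. → 4%.
Line C: beech → 2.1; plywood → 2.1.2; treated → 2.1.2.1. Scheduled 12%. No special measure applies. → 12%.
Sum: 8% + 4% + 12% = 24%.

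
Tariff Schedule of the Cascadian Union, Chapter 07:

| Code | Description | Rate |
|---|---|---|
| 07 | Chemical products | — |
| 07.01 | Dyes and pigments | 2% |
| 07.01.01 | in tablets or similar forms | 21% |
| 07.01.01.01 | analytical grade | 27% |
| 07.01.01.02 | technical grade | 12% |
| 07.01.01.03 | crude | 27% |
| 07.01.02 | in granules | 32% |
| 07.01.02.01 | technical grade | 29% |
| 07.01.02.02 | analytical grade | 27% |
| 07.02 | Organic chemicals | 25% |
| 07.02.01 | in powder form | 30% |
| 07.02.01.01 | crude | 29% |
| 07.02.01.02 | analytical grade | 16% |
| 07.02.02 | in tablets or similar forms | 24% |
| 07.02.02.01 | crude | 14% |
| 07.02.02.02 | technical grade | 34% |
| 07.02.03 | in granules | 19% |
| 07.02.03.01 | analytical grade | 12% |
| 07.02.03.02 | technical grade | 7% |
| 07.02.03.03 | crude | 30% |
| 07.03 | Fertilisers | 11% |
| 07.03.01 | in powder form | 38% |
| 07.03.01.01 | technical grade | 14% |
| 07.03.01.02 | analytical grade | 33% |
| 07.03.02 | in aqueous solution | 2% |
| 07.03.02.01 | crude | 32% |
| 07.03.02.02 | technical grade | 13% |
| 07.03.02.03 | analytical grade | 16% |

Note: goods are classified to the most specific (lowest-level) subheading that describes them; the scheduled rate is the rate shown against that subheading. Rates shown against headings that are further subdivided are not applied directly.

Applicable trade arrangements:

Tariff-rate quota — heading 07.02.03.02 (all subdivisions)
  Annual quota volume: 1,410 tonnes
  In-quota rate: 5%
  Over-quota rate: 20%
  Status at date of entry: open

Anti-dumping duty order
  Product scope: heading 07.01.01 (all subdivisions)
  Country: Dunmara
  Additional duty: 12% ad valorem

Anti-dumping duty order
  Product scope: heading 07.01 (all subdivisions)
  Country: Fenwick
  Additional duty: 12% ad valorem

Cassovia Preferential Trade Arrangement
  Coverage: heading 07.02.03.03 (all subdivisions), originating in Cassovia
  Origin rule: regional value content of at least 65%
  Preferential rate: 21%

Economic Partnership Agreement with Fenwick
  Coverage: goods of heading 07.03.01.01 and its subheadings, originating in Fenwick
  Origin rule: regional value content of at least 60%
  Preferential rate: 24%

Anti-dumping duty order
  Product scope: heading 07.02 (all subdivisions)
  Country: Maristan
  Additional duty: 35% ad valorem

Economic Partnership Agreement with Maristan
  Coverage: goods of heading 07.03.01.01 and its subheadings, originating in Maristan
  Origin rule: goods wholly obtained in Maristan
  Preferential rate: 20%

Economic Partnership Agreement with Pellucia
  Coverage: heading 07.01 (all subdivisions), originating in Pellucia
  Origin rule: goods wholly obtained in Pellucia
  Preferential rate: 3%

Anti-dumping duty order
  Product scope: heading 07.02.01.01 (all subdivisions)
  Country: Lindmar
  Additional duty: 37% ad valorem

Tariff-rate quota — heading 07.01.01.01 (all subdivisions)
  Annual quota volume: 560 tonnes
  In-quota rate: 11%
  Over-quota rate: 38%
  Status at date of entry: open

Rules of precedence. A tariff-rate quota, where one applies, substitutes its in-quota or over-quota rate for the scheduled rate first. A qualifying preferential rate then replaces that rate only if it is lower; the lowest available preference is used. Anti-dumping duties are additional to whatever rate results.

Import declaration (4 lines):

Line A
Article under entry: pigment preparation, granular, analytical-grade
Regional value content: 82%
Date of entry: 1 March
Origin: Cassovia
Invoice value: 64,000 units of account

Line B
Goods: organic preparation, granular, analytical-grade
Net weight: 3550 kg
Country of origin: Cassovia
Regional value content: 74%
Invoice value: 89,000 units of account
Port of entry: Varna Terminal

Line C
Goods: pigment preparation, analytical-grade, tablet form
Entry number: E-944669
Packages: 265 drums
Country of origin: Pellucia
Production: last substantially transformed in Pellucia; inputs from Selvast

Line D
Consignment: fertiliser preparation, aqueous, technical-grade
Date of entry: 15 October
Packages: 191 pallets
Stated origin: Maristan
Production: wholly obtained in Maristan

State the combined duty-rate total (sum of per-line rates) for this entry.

Line A: pigment → 07.01; granular → 07.01.02; analytical-grade → 07.01.02.02. Scheduled 27%. Cassovia agreement on 07.02.03.03: 07.01.02.02 not covered. → 27%.
Line B: organic → 07.02; granular → 07.02.03; analytical-grade → 07.02.03.01. Scheduled 12%. Cassovia agreement on 07.02.03.03: 07.02.03.01 not covered. → 12%.
Line C: pigment → 07.01; tablet form → 07.01.01; analytical-grade → 07.01.01.01. Scheduled 27%. quota on 07.01.01.01 open → in-quota 11%; Pellucia agreement on 07.01: not wholly obtained. → 11%.
Line D: fertiliser → 07.03; aqueous → 07.03.02; technical-grade → 07.03.02.02. Scheduled 13%. Maristan agreement on 07.03.01.01: 07.03.02.02 not covered. → 13%.
Sum: 27% + 12% + 11% + 13% = 63%.

63%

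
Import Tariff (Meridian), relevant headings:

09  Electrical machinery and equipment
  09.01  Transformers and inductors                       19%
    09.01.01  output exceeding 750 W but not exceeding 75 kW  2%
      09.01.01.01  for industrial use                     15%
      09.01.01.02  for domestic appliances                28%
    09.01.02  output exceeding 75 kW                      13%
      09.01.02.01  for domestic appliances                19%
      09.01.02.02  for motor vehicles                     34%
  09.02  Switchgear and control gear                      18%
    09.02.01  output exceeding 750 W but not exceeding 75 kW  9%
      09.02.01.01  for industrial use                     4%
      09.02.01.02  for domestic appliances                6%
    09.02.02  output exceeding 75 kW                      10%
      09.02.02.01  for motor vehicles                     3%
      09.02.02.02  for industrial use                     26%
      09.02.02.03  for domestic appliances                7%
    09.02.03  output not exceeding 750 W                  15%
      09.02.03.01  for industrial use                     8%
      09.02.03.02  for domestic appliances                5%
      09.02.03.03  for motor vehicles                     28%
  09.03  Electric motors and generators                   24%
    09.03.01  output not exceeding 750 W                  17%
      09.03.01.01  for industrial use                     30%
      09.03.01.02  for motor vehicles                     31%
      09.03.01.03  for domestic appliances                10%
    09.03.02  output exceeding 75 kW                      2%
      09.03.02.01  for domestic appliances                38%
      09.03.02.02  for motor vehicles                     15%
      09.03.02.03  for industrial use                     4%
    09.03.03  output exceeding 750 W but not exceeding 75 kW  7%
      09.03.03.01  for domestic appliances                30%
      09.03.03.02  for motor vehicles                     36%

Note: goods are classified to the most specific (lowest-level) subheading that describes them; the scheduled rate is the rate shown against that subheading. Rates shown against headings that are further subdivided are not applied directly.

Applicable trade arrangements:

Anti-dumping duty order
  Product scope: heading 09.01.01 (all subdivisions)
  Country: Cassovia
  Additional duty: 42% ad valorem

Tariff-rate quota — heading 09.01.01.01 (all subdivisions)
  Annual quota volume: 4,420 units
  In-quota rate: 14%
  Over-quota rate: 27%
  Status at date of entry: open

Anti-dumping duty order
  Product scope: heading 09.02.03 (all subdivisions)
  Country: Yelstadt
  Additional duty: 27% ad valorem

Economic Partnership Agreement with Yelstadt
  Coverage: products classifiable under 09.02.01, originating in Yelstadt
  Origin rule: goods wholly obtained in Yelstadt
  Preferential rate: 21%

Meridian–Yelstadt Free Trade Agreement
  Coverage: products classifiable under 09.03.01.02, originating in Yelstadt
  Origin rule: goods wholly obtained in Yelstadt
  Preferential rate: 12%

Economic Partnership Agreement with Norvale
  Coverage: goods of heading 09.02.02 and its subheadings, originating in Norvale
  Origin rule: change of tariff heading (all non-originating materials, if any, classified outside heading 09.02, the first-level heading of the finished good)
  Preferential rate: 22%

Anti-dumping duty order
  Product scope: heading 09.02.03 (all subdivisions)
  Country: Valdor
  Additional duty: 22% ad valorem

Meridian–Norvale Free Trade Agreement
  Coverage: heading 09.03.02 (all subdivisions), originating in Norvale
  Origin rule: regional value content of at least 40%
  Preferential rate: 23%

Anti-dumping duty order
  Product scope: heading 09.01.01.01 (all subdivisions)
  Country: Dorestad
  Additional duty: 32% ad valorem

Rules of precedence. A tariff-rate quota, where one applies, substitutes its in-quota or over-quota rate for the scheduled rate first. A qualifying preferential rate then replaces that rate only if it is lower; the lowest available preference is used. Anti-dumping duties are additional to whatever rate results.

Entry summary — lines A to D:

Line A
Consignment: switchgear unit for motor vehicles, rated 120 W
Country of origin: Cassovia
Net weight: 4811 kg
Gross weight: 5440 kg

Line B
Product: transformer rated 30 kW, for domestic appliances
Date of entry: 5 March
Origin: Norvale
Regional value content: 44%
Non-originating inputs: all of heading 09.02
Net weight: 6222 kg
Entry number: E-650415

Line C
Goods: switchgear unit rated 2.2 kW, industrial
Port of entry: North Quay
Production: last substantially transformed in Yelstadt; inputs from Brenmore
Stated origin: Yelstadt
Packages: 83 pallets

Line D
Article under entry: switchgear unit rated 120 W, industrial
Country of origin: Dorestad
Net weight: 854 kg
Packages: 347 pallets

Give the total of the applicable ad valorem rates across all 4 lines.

Line A: switchgear unit → 09.02; rated 120 W → 09.02.03; for motor vehicles → 09.02.03.03. Scheduled 28%. No special measure applies. → 28%.
Line B: transformer → 09.01; rated 30 kW → 09.01.01; for domestic appliances → 09.01.01.02. Scheduled 28%. Norvale agreement on 09.02.02: 09.01.01.02 not covered; Norvale agreement on 09.03.02: 09.01.01.02 not covered. → 28%.
Line C: switchgear unit → 09.02; rated 2.2 kW → 09.02.01; industrial → 09.02.01.01. Scheduled 4%. Yelstadt agreement on 09.02.01: not wholly obtained; Yelstadt agreement on 09.03.01.02: 09.02.01.01 not covered. → 4%.
Line D: switchgear unit → 09.02; rated 120 W → 09.02.03; industrial → 09.02.03.01. Scheduled 8%. No special measure applies. → 8%.
Sum: 28% + 28% + 4% + 8% = 68%.

68%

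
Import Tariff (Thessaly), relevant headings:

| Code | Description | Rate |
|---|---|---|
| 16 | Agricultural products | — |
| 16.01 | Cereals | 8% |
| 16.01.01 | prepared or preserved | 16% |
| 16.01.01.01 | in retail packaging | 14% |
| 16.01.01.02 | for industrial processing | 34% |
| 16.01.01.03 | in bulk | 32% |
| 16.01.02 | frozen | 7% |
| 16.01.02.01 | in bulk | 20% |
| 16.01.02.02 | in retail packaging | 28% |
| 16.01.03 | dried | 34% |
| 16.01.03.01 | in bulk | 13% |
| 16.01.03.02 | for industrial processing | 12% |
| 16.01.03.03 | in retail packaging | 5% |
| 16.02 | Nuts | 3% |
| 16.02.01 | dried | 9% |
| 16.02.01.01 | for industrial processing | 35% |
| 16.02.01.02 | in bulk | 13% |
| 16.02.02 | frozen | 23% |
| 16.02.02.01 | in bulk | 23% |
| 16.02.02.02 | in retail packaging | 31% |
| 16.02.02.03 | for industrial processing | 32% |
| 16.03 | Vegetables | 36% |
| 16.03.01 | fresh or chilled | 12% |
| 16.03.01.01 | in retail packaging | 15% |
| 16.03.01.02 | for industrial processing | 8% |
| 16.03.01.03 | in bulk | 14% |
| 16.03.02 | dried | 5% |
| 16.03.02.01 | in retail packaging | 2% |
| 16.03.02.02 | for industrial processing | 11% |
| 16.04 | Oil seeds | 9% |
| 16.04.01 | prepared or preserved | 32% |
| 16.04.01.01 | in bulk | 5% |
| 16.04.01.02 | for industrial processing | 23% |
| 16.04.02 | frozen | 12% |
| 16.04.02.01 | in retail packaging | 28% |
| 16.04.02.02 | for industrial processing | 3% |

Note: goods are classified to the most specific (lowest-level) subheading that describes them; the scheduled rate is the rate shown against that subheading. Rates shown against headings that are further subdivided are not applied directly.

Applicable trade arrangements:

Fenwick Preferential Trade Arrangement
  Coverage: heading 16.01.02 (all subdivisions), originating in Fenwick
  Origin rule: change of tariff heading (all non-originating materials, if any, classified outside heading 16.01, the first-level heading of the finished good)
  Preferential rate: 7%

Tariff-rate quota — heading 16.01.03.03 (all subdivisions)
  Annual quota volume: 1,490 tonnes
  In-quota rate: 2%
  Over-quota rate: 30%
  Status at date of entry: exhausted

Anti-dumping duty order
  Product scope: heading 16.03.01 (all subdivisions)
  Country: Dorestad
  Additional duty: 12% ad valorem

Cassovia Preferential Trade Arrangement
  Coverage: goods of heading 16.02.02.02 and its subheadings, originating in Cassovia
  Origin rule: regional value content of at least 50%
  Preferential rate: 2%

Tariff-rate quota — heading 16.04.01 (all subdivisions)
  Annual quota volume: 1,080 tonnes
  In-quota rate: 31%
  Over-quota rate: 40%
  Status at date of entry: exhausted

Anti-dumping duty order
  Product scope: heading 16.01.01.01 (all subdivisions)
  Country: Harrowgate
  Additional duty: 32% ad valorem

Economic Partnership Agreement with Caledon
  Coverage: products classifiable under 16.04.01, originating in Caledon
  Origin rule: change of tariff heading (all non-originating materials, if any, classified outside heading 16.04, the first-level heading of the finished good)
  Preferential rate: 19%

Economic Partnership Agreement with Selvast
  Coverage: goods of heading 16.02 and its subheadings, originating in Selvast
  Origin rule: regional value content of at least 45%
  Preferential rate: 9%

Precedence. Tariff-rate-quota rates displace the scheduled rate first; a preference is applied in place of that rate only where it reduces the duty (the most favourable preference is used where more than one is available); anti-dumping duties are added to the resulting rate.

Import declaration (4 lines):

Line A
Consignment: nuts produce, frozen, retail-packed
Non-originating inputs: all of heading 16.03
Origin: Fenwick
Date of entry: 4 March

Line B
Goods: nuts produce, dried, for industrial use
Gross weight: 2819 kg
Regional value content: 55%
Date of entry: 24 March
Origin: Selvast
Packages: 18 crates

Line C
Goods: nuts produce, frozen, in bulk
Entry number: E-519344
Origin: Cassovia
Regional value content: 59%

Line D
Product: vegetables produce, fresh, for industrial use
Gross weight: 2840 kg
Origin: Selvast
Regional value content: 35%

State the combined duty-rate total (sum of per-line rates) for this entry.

71%

Line A: nuts → 16.02; frozen → 16.02.02; retail-packed → 16.02.02.02. Scheduled 31%. Fenwick agreement on 16.01.02: 16.02.02.02 not covered. → 31%.
Line B: nuts → 16.02; dried → 16.02.01; for industrial use → 16.02.01.01. Scheduled 35%. Selvast agreement on 16.02: RVC ≥ 45% → 9% available; preferential 9%. → 9%.
Line C: nuts → 16.02; frozen → 16.02.02; in bulk → 16.02.02.01. Scheduled 23%. Cassovia agreement on 16.02.02.02: 16.02.02.01 not covered. → 23%.
Line D: vegetables → 16.03; fresh → 16.03.01; for industrial use → 16.03.01.02. Scheduled 8%. Selvast agreement on 16.02: 16.03.01.02 not covered. → 8%.
Sum: 31% + 9% + 23% + 8% = 71%.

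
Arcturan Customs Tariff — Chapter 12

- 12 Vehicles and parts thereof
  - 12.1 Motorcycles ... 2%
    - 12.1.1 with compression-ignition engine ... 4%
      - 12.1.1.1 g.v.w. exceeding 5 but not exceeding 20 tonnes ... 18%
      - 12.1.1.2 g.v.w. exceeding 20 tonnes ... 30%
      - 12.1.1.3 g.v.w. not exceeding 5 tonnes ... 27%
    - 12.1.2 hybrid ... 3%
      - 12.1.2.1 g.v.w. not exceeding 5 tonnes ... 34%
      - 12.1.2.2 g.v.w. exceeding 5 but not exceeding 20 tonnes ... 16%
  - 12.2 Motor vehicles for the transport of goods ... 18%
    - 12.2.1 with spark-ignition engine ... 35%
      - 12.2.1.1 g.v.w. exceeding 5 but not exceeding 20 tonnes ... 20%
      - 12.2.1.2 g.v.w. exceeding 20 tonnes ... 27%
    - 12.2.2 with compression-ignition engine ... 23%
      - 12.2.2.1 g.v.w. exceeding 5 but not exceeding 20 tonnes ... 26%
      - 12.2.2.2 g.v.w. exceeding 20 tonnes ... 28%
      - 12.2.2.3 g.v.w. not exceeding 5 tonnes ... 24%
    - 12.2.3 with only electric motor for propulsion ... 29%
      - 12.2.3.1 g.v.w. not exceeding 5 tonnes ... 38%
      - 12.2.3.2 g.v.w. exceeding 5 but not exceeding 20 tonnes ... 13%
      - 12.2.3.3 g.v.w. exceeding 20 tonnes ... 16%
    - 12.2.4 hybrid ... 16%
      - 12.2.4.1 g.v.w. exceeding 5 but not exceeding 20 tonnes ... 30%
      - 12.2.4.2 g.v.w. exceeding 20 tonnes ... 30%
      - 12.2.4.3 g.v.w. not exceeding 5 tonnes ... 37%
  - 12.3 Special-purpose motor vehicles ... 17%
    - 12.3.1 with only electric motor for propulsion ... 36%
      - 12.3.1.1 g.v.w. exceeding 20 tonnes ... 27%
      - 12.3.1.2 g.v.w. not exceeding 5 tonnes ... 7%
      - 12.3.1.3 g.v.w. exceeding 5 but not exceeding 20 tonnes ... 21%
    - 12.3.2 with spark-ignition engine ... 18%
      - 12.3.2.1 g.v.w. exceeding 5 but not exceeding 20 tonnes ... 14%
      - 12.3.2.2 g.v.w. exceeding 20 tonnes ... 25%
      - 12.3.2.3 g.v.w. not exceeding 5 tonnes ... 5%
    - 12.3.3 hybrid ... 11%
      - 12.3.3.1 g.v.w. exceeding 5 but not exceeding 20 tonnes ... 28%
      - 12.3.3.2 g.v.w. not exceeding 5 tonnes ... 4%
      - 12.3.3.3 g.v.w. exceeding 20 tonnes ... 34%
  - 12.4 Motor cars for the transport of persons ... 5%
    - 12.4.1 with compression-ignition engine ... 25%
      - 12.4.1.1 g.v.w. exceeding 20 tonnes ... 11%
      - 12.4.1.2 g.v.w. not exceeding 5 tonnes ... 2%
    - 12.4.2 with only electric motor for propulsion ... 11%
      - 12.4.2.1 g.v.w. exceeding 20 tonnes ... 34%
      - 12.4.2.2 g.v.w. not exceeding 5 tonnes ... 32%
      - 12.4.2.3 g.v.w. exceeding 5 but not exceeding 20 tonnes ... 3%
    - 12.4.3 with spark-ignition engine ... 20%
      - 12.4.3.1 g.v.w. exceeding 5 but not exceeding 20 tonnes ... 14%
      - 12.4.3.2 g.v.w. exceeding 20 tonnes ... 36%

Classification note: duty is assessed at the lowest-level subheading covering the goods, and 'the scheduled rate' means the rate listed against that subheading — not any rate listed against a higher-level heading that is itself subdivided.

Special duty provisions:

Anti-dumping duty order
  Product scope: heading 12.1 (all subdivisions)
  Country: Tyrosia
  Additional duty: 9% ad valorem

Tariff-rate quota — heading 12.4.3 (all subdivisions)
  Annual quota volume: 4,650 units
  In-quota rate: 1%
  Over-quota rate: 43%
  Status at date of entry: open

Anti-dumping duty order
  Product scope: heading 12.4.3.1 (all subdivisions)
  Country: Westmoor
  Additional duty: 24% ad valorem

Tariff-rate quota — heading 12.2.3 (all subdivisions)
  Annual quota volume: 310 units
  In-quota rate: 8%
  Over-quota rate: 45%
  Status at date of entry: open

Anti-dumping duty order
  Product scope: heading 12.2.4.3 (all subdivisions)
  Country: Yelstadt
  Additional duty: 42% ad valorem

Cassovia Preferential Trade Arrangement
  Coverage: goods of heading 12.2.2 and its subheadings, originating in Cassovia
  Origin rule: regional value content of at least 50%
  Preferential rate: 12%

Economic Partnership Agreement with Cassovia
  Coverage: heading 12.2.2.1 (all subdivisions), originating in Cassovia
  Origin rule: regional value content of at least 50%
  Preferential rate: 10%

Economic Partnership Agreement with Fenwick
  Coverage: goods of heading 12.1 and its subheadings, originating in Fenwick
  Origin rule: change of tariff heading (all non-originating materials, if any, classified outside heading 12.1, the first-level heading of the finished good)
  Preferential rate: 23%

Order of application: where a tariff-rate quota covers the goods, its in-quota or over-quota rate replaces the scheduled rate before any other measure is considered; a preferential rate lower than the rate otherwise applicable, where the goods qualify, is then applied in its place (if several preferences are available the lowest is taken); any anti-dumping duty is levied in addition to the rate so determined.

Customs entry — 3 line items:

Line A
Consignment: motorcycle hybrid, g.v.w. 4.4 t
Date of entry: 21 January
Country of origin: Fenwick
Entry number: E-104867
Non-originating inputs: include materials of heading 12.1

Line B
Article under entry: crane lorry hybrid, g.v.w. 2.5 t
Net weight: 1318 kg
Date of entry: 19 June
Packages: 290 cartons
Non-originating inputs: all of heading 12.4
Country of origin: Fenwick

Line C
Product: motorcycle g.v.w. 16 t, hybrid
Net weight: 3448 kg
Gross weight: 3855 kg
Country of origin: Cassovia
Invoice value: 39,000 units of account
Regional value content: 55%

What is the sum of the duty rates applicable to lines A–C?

Line A: motorcycle → 12.1; hybrid → 12.1.2; g.v.w. 4.4 t → 12.1.2.1. Scheduled 34%. Fenwick agreement on 12.1: CTH not met. → 34%.
Line B: crane lorry → 12.3; hybrid → 12.3.3; g.v.w. 2.5 t → 12.3.3.2. Scheduled 4%. Fenwick agreement on 12.1: 12.3.3.2 not covered. → 4%.
Line C: motorcycle → 12.1; hybrid → 12.1.2; g.v.w. 16 t → 12.1.2.2. Scheduled 16%. Cassovia agreement on 12.2.2: 12.1.2.2 not covered; Cassovia agreement on 12.2.2.1: 12.1.2.2 not covered. → 16%.
Sum: 34% + 4% + 16% = 54%.

54%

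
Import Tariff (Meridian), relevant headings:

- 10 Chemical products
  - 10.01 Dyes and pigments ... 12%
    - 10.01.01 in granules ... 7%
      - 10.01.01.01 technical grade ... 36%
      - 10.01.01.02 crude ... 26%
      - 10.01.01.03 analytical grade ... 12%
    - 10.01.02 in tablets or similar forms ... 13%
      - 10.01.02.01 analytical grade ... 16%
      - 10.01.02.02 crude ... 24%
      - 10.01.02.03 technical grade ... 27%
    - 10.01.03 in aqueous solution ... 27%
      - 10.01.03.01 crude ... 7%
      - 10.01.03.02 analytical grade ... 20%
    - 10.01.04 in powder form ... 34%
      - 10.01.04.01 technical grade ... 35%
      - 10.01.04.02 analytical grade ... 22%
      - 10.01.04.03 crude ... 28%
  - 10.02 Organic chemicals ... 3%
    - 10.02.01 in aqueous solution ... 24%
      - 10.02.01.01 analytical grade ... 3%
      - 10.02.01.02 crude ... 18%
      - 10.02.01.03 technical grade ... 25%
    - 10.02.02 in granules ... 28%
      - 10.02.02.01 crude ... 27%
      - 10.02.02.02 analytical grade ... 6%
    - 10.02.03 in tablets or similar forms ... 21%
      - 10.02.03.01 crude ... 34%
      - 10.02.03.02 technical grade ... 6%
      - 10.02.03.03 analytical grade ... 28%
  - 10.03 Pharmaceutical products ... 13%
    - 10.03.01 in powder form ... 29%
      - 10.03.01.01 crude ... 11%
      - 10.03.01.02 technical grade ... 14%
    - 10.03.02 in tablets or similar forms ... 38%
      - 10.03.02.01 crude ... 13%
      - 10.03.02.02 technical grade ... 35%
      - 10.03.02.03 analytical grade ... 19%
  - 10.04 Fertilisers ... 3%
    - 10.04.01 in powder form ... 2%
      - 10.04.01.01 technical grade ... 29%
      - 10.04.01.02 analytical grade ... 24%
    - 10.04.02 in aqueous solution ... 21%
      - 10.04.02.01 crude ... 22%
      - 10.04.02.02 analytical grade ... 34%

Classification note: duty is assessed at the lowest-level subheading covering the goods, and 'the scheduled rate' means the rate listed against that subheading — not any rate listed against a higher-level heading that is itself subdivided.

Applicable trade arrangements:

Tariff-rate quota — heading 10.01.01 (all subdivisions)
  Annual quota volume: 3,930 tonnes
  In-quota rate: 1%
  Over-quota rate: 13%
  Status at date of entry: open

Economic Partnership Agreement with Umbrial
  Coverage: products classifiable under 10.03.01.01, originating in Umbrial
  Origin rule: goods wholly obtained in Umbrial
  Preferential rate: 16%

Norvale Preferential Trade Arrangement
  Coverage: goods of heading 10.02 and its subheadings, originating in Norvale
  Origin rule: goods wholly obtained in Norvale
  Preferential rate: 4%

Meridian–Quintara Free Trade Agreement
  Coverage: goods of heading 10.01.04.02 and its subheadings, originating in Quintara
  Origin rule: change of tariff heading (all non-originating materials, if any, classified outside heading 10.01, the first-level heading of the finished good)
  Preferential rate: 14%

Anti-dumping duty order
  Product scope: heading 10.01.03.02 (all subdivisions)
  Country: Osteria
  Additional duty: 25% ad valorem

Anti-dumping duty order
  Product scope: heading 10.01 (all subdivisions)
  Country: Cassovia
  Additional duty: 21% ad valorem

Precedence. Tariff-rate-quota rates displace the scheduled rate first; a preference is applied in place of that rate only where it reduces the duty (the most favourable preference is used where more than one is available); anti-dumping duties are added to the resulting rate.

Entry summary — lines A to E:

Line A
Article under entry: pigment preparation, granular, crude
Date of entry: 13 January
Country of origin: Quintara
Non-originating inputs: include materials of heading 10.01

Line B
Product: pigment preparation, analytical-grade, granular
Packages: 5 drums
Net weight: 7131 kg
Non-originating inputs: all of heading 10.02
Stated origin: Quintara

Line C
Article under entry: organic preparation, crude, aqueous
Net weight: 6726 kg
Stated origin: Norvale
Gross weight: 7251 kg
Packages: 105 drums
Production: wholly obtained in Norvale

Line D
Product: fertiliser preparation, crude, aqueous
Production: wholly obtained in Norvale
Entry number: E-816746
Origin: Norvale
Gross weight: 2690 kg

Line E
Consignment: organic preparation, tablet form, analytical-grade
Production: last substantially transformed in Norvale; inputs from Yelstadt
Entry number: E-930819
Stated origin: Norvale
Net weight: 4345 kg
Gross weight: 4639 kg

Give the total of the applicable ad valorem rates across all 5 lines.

Line A: pigment → 10.01; granular → 10.01.01; crude → 10.01.01.02. Scheduled 26%. quota on 10.01.01 open → in-quota 1%; Quintara agreement on 10.01.04.02: 10.01.01.02 not covered. → 1%.
Line B: pigment → 10.01; granular → 10.01.01; analytical-grade → 10.01.01.03. Scheduled 12%. quota on 10.01.01 open → in-quota 1%; Quintara agreement on 10.01.04.02: 10.01.01.03 not covered. → 1%.
Line C: organic → 10.02; aqueous → 10.02.01; crude → 10.02.01.02. Scheduled 18%. Norvale agreement on 10.02: wholly obtained → 4% available; preferential 4%. → 4%.
Line D: fertiliser → 10.04; aqueous → 10.04.02; crude → 10.04.02.01. Scheduled 22%. Norvale agreement on 10.02: 10.04.02.01 not covered. → 22%.
Line E: organic → 10.02; tablet form → 10.02.03; analytical-grade → 10.02.03.03. Scheduled 28%. Norvale agreement on 10.02: not wholly obtained. → 28%.
Sum: 1% + 1% + 4% + 22% + 28% = 56%.

56%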